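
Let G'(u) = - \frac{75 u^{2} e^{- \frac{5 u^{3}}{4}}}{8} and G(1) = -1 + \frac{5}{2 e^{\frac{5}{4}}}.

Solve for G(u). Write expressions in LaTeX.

G(u) = -1 + \frac{5 e^{- \frac{5 u^{3}}{4}}}{2}

The substitution w = - \frac{5 u^{3}}{4} works: G'(u) is exactly (dG/dw)*(dw/du) for that inner function.
A general antiderivative is \frac{5 e^{- \frac{5 u^{3}}{4}}}{2} + C.
The condition gives C = -1 + \frac{5}{2 e^{\frac{5}{4}}} - (\frac{5}{2 e^{\frac{5}{4}}}) = -1.
So G(u) = -1 + \frac{5 e^{- \frac{5 u^{3}}{4}}}{2}.
Check: d/du[-1 + \frac{5 e^{- \frac{5 u^{3}}{4}}}{2}] = - \frac{75 u^{2} e^{- \frac{5 u^{3}}{4}}}{8} = G'(u).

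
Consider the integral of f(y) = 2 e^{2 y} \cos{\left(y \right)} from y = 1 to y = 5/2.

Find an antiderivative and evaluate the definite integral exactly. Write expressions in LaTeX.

Antiderivative: F(y) = \frac{2 e^{2 y} \sin{\left(y \right)}}{5} + \frac{4 e^{2 y} \cos{\left(y \right)}}{5}; value = \frac{4 e^{5} \cos{\left(\frac{5}{2} \right)}}{5} - \frac{4 e^{2} \cos{\left(1 \right)}}{5} - \frac{2 e^{2} \sin{\left(1 \right)}}{5} + \frac{2 e^{5} \sin{\left(\frac{5}{2} \right)}}{5}

Differentiate the proposed F(y) back; it has to land on f(y) exactly.
F(y) = \frac{2 e^{2 y} \sin{\left(y \right)}}{5} + \frac{4 e^{2 y} \cos{\left(y \right)}}{5} is an antiderivative of f.
Check: d/dy[\frac{2 e^{2 y} \sin{\left(y \right)}}{5} + \frac{4 e^{2 y} \cos{\left(y \right)}}{5}] = 2 e^{2 y} \cos{\left(y \right)} = f(y).
F(5/2) = \frac{4 e^{5} \cos{\left(\frac{5}{2} \right)}}{5} + \frac{2 e^{5} \sin{\left(\frac{5}{2} \right)}}{5}; F(1) = \frac{2 e^{2} \sin{\left(1 \right)}}{5} + \frac{4 e^{2} \cos{\left(1 \right)}}{5}.
Integral = F(5/2) - F(1) = \frac{4 e^{5} \cos{\left(\frac{5}{2} \right)}}{5} - \frac{4 e^{2} \cos{\left(1 \right)}}{5} - \frac{2 e^{2} \sin{\left(1 \right)}}{5} + \frac{2 e^{5} \sin{\left(\frac{5}{2} \right)}}{5}.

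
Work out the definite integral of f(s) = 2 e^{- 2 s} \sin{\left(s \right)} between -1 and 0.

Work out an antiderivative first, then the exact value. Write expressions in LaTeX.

Since d/ds undoes antidifferentiation here, F'(s) = f(s) is required of F(s).
F(s) = - \frac{2 \left(2 \sin{\left(s \right)} + \cos{\left(s \right)}\right) e^{- 2 s}}{5} is an antiderivative of f.
Check: d/ds[- \frac{2 \left(2 \sin{\left(s \right)} + \cos{\left(s \right)}\right) e^{- 2 s}}{5}] = 2 e^{- 2 s} \sin{\left(s \right)} = f(s).
F(0) = - \frac{2}{5}; F(-1) = - \frac{2 e^{2} \cos{\left(1 \right)}}{5} + \frac{4 e^{2} \sin{\left(1 \right)}}{5}.
Integral = F(0) - F(-1) = - \frac{4 e^{2} \sin{\left(1 \right)}}{5} - \frac{2}{5} + \frac{2 e^{2} \cos{\left(1 \right)}}{5}.

Antiderivative: F(s) = - \frac{2 \left(2 \sin{\left(s \right)} + \cos{\left(s \right)}\right) e^{- 2 s}}{5}; value = - \frac{4 e^{2} \sin{\left(1 \right)}}{5} - \frac{2}{5} + \frac{2 e^{2} \cos{\left(1 \right)}}{5}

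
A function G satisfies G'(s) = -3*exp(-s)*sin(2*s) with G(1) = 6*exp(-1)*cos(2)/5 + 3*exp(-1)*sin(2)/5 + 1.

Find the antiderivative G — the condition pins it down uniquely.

Any candidate G(s) must reproduce the stated G'(s) exactly.
A general antiderivative is 3*exp(-s)*sin(2*s)/5 + 6*exp(-s)*cos(2*s)/5 + C.
The condition gives C = 6*exp(-1)*cos(2)/5 + 3*exp(-1)*sin(2)/5 + 1 - (6*exp(-1)*cos(2)/5 + 3*exp(-1)*sin(2)/5) = 1.
So G(s) = 1 + 3*exp(-s)*sin(2*s)/5 + 6*exp(-s)*cos(2*s)/5.
Check: d/ds[1 + 3*exp(-s)*sin(2*s)/5 + 6*exp(-s)*cos(2*s)/5] = -3*exp(-s)*sin(2*s) = G'(s).

G(s) = 1 + 3*exp(-s)*sin(2*s)/5 + 6*exp(-s)*cos(2*s)/5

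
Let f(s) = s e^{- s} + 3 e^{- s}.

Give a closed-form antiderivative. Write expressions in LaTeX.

f has the shape u'v + uv' for u = - s - 4 and v = e^{- s} — it is the derivative of the product u*v.
Check: d/ds[\left(- s - 4\right) e^{- s}] = \left(s + 3\right) e^{- s}, which equals f(s).

An antiderivative is F(s) = \left(- s - 4\right) e^{- s}.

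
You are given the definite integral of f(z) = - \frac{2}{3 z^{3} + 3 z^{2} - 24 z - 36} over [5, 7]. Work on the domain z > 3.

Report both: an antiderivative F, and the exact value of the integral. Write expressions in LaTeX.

The denominator factors as 3 \left(z - 3\right) \left(z + 2\right)^{2}; partial fractions split f into directly integrable pieces: \frac{2}{75 \left(z + 2\right)} + \frac{2}{15 \left(z + 2\right)^{2}} - \frac{2}{75 \left(z - 3\right)}.
F(z) = - \frac{2 \log{\left(z - 3 \right)}}{75} + \frac{2 \log{\left(z + 2 \right)}}{75} - \frac{2}{15 z + 30} is an antiderivative of f.
Check: d/dz[- \frac{2 \log{\left(z - 3 \right)}}{75} + \frac{2 \log{\left(z + 2 \right)}}{75} - \frac{2}{15 z + 30}] = - \frac{2}{3 z^{3} + 3 z^{2} - 24 z - 36} = f(z).
F(7) = - \frac{2 \log{\left(4 \right)}}{75} - \frac{2}{135} + \frac{2 \log{\left(9 \right)}}{75}; F(5) = - \frac{2}{105} - \frac{2 \log{\left(2 \right)}}{75} + \frac{2 \log{\left(7 \right)}}{75}.
Integral = F(7) - F(5) = - \frac{2 \log{\left(7 \right)}}{75} - \frac{2 \log{\left(4 \right)}}{75} + \frac{4}{945} + \frac{2 \log{\left(2 \right)}}{75} + \frac{2 \log{\left(9 \right)}}{75}.

Antiderivative: F(z) = - \frac{2 \log{\left(z - 3 \right)}}{75} + \frac{2 \log{\left(z + 2 \right)}}{75} - \frac{2}{15 z + 30}; value = - \frac{2 \log{\left(7 \right)}}{75} - \frac{2 \log{\left(4 \right)}}{75} + \frac{4}{945} + \frac{2 \log{\left(2 \right)}}{75} + \frac{2 \log{\left(9 \right)}}{75}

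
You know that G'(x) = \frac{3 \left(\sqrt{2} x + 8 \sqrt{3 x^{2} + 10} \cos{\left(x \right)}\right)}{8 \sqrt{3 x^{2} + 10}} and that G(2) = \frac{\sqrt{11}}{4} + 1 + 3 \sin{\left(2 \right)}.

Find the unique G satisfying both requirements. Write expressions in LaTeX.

Whatever form G(x) takes, its d/dx must return the stated G'(x).
A general antiderivative is \frac{\sqrt{\frac{3 x^{2}}{2} + 5}}{4} + 3 \sin{\left(x \right)} + C.
The condition gives C = \frac{\sqrt{11}}{4} + 1 + 3 \sin{\left(2 \right)} - (\frac{\sqrt{11}}{4} + 3 \sin{\left(2 \right)}) = 1.
So G(x) = \frac{\sqrt{2} \sqrt{3 x^{2} + 10} + 24 \sin{\left(x \right)} + 8}{8}.
Check: d/dx[\frac{\sqrt{2} \sqrt{3 x^{2} + 10} + 24 \sin{\left(x \right)} + 8}{8}] = \frac{3 \sqrt{2} x + 24 \sqrt{3 x^{2} + 10} \cos{\left(x \right)}}{8 \sqrt{3 x^{2} + 10}}, which equals G'(x).

G(x) = \frac{\sqrt{2} \sqrt{3 x^{2} + 10} + 24 \sin{\left(x \right)} + 8}{8}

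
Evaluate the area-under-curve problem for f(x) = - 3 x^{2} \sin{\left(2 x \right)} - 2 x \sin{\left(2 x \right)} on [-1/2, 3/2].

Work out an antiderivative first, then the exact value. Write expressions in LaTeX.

The integrand splits into summands that can be handled one at a time.
F(x) = \frac{3 x^{2} \cos{\left(2 x \right)}}{2} - \frac{3 x \sin{\left(2 x \right)}}{2} + x \cos{\left(2 x \right)} - \frac{\sin{\left(2 x \right)}}{2} - \frac{3 \cos{\left(2 x \right)}}{4} is an antiderivative of f.
Check: d/dx[\frac{3 x^{2} \cos{\left(2 x \right)}}{2} - \frac{3 x \sin{\left(2 x \right)}}{2} + x \cos{\left(2 x \right)} - \frac{\sin{\left(2 x \right)}}{2} - \frac{3 \cos{\left(2 x \right)}}{4}] = - 3 x^{2} \sin{\left(2 x \right)} - 2 x \sin{\left(2 x \right)} = f(x).
F(3/2) = \frac{33 \cos{\left(3 \right)}}{8} - \frac{11 \sin{\left(3 \right)}}{4}; F(-1/2) = - \frac{7 \cos{\left(1 \right)}}{8} - \frac{\sin{\left(1 \right)}}{4}.
Integral = F(3/2) - F(-1/2) = \frac{33 \cos{\left(3 \right)}}{8} - \frac{11 \sin{\left(3 \right)}}{4} + \frac{\sin{\left(1 \right)}}{4} + \frac{7 \cos{\left(1 \right)}}{8}.

Antiderivative: F(x) = \frac{3 x^{2} \cos{\left(2 x \right)}}{2} - \frac{3 x \sin{\left(2 x \right)}}{2} + x \cos{\left(2 x \right)} - \frac{\sin{\left(2 x \right)}}{2} - \frac{3 \cos{\left(2 x \right)}}{4}; value = \frac{33 \cos{\left(3 \right)}}{8} - \frac{11 \sin{\left(3 \right)}}{4} + \frac{\sin{\left(1 \right)}}{4} + \frac{7 \cos{\left(1 \right)}}{8}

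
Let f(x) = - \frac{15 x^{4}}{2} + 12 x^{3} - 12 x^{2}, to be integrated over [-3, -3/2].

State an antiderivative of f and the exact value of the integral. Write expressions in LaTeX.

Antiderivative: F(x) = \frac{x^{3} \left(- 3 x^{2} + 6 x - 8\right)}{2}; value = - \frac{43227}{64}

Integrate term by term and add the pieces.
F(x) = \frac{x^{3} \left(- 3 x^{2} + 6 x - 8\right)}{2} is an antiderivative of f.
Check: d/dx[\frac{x^{3} \left(- 3 x^{2} + 6 x - 8\right)}{2}] = - \frac{15 x^{4}}{2} + 12 x^{3} - 12 x^{2} = f(x).
F(-3/2) = \frac{2565}{64}; F(-3) = \frac{1431}{2}.
Integral = F(-3/2) - F(-3) = - \frac{43227}{64}.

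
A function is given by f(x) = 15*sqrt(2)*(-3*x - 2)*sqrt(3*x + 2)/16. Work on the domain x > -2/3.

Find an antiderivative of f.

An antiderivative is F(x) = -sqrt(2)*(3*x + 2)**(5/2)/8.

A candidate is checked by its d/dx: the result must match f(x).
Check: d/dx[-sqrt(2)*(3*x + 2)**(5/2)/8] = -45*sqrt(2)*x*sqrt(3*x + 2)/16 - 15*sqrt(2)*sqrt(3*x + 2)/8, which equals f(x).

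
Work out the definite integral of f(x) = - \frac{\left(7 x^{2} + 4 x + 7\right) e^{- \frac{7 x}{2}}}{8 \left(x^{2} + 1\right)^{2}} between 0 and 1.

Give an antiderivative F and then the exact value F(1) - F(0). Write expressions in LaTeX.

Recognize the product-rule pattern: f = u'v + uv' with u = \frac{1}{4 \left(x^{2} + 1\right)}, v = e^{- \frac{7 x}{2}}, so integration by parts undoes it.
F(x) = \frac{e^{- \frac{7 x}{2}}}{4 \left(x^{2} + 1\right)} is an antiderivative of f.
Check: d/dx[\frac{e^{- \frac{7 x}{2}}}{4 \left(x^{2} + 1\right)}] = \frac{- 7 x^{2} - 4 x - 7}{8 x^{4} e^{\frac{7 x}{2}} + 16 x^{2} e^{\frac{7 x}{2}} + 8 e^{\frac{7 x}{2}}}, which equals f(x).
F(1) = \frac{1}{8 e^{\frac{7}{2}}}; F(0) = \frac{1}{4}.
Integral = F(1) - F(0) = - \frac{1}{4} + \frac{1}{8 e^{\frac{7}{2}}}.

Antiderivative: F(x) = \frac{e^{- \frac{7 x}{2}}}{4 \left(x^{2} + 1\right)}; value = - \frac{1}{4} + \frac{1}{8 e^{\frac{7}{2}}}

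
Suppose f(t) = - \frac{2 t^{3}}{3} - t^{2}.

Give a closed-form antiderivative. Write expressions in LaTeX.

An antiderivative is F(t) = - \frac{t^{4}}{6} - \frac{t^{3}}{3}.

Integrate term by term and add the pieces.
Check: d/dt[- \frac{t^{4}}{6} - \frac{t^{3}}{3}] = - \frac{2 t^{3}}{3} - t^{2} = f(t).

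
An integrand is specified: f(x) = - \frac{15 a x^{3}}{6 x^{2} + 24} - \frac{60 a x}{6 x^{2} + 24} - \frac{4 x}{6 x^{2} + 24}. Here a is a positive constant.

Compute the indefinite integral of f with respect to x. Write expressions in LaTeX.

F(x) = \frac{- 15 a x^{2} - 4 \log{\left(\frac{x^{2}}{2} + 2 \right)}}{12} + C

The integrand splits into summands that can be handled one at a time.
Check: d/dx[\frac{- 15 a x^{2} - 4 \log{\left(\frac{x^{2}}{2} + 2 \right)}}{12}] = \frac{- 15 a x^{3} - 60 a x - 4 x}{6 x^{2} + 24}, which equals f(x).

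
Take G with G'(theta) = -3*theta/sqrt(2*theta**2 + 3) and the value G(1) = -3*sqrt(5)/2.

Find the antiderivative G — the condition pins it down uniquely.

G(theta) = -3*sqrt(2*theta**2 + 3)/2

G'(theta) matches the chain-rule pattern g'(h)*h' with inner function h(theta) = 2*theta**2 + 3; substituting u = h(theta) collapses the integral.
A general antiderivative is -3*sqrt(2*theta**2 + 3)/2 + C.
The condition gives C = -3*sqrt(5)/2 - (-3*sqrt(5)/2) = 0.
So G(theta) = -3*sqrt(2*theta**2 + 3)/2.
Check: d/dtheta[-3*sqrt(2*theta**2 + 3)/2] = -3*theta/sqrt(2*theta**2 + 3) = G'(theta).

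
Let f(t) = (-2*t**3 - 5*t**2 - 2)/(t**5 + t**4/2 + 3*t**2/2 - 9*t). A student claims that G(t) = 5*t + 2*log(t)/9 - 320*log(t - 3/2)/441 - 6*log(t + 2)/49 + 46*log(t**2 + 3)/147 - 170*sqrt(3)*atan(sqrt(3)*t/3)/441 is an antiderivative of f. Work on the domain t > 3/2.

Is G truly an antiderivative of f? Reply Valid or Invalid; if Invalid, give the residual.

Invalid: d/dt[G] - f = 5, which is not 0.

d/dt[G] = (10*t**5 + 5*t**4 - 4*t**3 + 5*t**2 - 90*t - 4)/(2*t**5 + t**4 + 3*t**2 - 18*t)
d/dt[G] - f(t) = 5 != 0.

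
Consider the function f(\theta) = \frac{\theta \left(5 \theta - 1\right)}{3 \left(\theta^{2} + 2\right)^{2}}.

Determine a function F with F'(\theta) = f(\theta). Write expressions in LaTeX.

An antiderivative is F(\theta) = - \frac{5 \theta}{6 \theta^{2} + 12} + \frac{5 \sqrt{2} \operatorname{atan}{\left(\frac{\sqrt{2} \theta}{2} \right)}}{12} + \frac{1}{6 \theta^{2} + 12}.

Since d/d\theta undoes antidifferentiation here, F'(\theta) = f(\theta) is required of F(\theta).
Check: d/d\theta[- \frac{5 \theta}{6 \theta^{2} + 12} + \frac{5 \sqrt{2} \operatorname{atan}{\left(\frac{\sqrt{2} \theta}{2} \right)}}{12} + \frac{1}{6 \theta^{2} + 12}] = \frac{5 \theta^{2} - \theta}{3 \theta^{4} + 12 \theta^{2} + 12}, which equals f(\theta).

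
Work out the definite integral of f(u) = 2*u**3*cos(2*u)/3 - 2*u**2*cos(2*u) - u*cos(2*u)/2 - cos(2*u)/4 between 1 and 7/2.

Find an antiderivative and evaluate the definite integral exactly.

Antiderivative: F(u) = (8*u**3*sin(2*u) - 24*u**2*sin(2*u) + 12*u**2*cos(2*u) - 18*u*sin(2*u) - 24*u*cos(2*u) + 9*sin(2*u) - 9*cos(2*u))/24; value = 7*cos(2)/8 - 5*sin(7)/24 + 25*sin(2)/24 + 9*cos(7)/4

Integrate term by term and add the pieces.
F(u) = (8*u**3*sin(2*u) - 24*u**2*sin(2*u) + 12*u**2*cos(2*u) - 18*u*sin(2*u) - 24*u*cos(2*u) + 9*sin(2*u) - 9*cos(2*u))/24 is an antiderivative of f.
Check: d/du[(8*u**3*sin(2*u) - 24*u**2*sin(2*u) + 12*u**2*cos(2*u) - 18*u*sin(2*u) - 24*u*cos(2*u) + 9*sin(2*u) - 9*cos(2*u))/24] = 2*u**3*cos(2*u)/3 - 2*u**2*cos(2*u) - u*cos(2*u)/2 - cos(2*u)/4 = f(u).
F(7/2) = -5*sin(7)/24 + 9*cos(7)/4; F(1) = -25*sin(2)/24 - 7*cos(2)/8.
Integral = F(7/2) - F(1) = 7*cos(2)/8 - 5*sin(7)/24 + 25*sin(2)/24 + 9*cos(7)/4.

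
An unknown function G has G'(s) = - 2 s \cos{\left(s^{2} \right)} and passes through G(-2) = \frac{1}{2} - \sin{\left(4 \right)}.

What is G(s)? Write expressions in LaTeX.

Whatever form G(s) takes, its d/ds must return the stated G'(s).
A general antiderivative is - \sin{\left(s^{2} \right)} + C.
The condition gives C = \frac{1}{2} - \sin{\left(4 \right)} - (- \sin{\left(4 \right)}) = \frac{1}{2}.
So G(s) = \frac{1}{2} - \sin{\left(s^{2} \right)}.
Check: d/ds[\frac{1}{2} - \sin{\left(s^{2} \right)}] = - 2 s \cos{\left(s^{2} \right)} = G'(s).

G(s) = \frac{1}{2} - \sin{\left(s^{2} \right)}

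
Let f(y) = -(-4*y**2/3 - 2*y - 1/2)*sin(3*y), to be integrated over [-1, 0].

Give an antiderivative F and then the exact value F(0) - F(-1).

A candidate is checked by its d/dy: the result must match f(y).
F(y) = -4*y**2*cos(3*y)/9 + 8*y*sin(3*y)/27 - 2*y*cos(3*y)/3 + 2*sin(3*y)/9 - 11*cos(3*y)/162 is an antiderivative of f.
Check: d/dy[-4*y**2*cos(3*y)/9 + 8*y*sin(3*y)/27 - 2*y*cos(3*y)/3 + 2*sin(3*y)/9 - 11*cos(3*y)/162] = 4*y**2*sin(3*y)/3 + 2*y*sin(3*y) + sin(3*y)/2, which equals f(y).
F(0) = -11/162; F(-1) = 25*cos(3)/162 + 2*sin(3)/27.
Integral = F(0) - F(-1) = -11/162 - 2*sin(3)/27 - 25*cos(3)/162.

Antiderivative: F(y) = -4*y**2*cos(3*y)/9 + 8*y*sin(3*y)/27 - 2*y*cos(3*y)/3 + 2*sin(3*y)/9 - 11*cos(3*y)/162; value = -11/162 - 2*sin(3)/27 - 25*cos(3)/162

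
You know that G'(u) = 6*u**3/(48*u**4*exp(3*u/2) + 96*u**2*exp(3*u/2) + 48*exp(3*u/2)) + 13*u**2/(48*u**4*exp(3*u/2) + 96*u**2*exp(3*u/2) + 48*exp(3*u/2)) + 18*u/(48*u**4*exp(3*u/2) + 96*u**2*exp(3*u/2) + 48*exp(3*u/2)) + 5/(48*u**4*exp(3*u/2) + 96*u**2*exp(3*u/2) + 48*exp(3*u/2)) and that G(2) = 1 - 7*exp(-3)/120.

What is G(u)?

G(u) = (24*u**2*exp(3*u/2) - 2*u + 24*exp(3*u/2) - 3)*exp(-3*u/2)/(24*(u**2 + 1))

The integrand splits into summands that can be handled one at a time.
A general antiderivative is -(u/3 + 1/2)*exp(-3*u/2)/(2*(2*u**2 + 2)) + C.
The condition gives C = 1 - 7*exp(-3)/120 - (-7*exp(-3)/120) = 1.
So G(u) = (24*u**2*exp(3*u/2) - 2*u + 24*exp(3*u/2) - 3)*exp(-3*u/2)/(24*(u**2 + 1)).
Check: d/du[(24*u**2*exp(3*u/2) - 2*u + 24*exp(3*u/2) - 3)*exp(-3*u/2)/(24*(u**2 + 1))] = (6*u**3 + 13*u**2 + 18*u + 5)/(48*u**4*exp(3*u/2) + 96*u**2*exp(3*u/2) + 48*exp(3*u/2)), which equals G'(u).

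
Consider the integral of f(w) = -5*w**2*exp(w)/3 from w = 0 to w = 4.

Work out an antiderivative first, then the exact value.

Recognize the product-rule pattern: f = u'v + uv' with u = -5*w**2/3 + 10*w/3 - 10/3, v = exp(w), so integration by parts undoes it.
F(w) = -5*w**2*exp(w)/3 + 10*w*exp(w)/3 - 10*exp(w)/3 is an antiderivative of f.
Check: d/dw[-5*w**2*exp(w)/3 + 10*w*exp(w)/3 - 10*exp(w)/3] = -5*w**2*exp(w)/3 = f(w).
F(4) = -50*exp(4)/3; F(0) = -10/3.
Integral = F(4) - F(0) = 10/3 - 50*exp(4)/3.

Antiderivative: F(w) = -5*w**2*exp(w)/3 + 10*w*exp(w)/3 - 10*exp(w)/3; value = 10/3 - 50*exp(4)/3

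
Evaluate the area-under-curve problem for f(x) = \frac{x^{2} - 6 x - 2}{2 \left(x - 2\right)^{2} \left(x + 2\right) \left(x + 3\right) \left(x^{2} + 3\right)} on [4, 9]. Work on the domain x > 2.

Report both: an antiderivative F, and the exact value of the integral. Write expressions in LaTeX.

Antiderivative: F(x) = - \frac{- 69 x \log{\left(x - 2 \right)} - 147 x \log{\left(x + 2 \right)} + 98 x \log{\left(x + 3 \right)} + 59 x \log{\left(x^{2} + 3 \right)} + 18 \sqrt{3} x \operatorname{atan}{\left(\frac{\sqrt{3} x}{3} \right)} + 138 \log{\left(x - 2 \right)} + 294 \log{\left(x + 2 \right)} - 196 \log{\left(x + 3 \right)} - 118 \log{\left(x^{2} + 3 \right)} - 36 \sqrt{3} \operatorname{atan}{\left(\frac{\sqrt{3} x}{3} \right)} - 84}{2352 \left(x - 2\right)}; value = - \frac{\log{\left(6 \right)}}{16} - \frac{59 \log{\left(84 \right)}}{2352} - \frac{\log{\left(12 \right)}}{24} - \frac{23 \log{\left(2 \right)}}{784} - \frac{3 \sqrt{3} \operatorname{atan}{\left(3 \sqrt{3} \right)}}{392} - \frac{5}{392} + \frac{3 \sqrt{3} \operatorname{atan}{\left(\frac{4 \sqrt{3}}{3} \right)}}{392} + \frac{59 \log{\left(19 \right)}}{2352} + \frac{167 \log{\left(7 \right)}}{2352} + \frac{\log{\left(11 \right)}}{16}

Factor the denominator (2 \left(x - 2\right)^{2} \left(x + 2\right) \left(x + 3\right) \left(x^{2} + 3\right)) and decompose: f = - \frac{59 x + 27}{1176 \left(x^{2} + 3\right)} - \frac{1}{24 \left(x + 3\right)} + \frac{1}{16 \left(x + 2\right)} + \frac{23}{784 \left(x - 2\right)} - \frac{1}{28 \left(x - 2\right)^{2}}; each piece integrates to a log, atan, or power term.
F(x) = - \frac{- 69 x \log{\left(x - 2 \right)} - 147 x \log{\left(x + 2 \right)} + 98 x \log{\left(x + 3 \right)} + 59 x \log{\left(x^{2} + 3 \right)} + 18 \sqrt{3} x \operatorname{atan}{\left(\frac{\sqrt{3} x}{3} \right)} + 138 \log{\left(x - 2 \right)} + 294 \log{\left(x + 2 \right)} - 196 \log{\left(x + 3 \right)} - 118 \log{\left(x^{2} + 3 \right)} - 36 \sqrt{3} \operatorname{atan}{\left(\frac{\sqrt{3} x}{3} \right)} - 84}{2352 \left(x - 2\right)} is an antiderivative of f.
Check: d/dx[- \frac{- 69 x \log{\left(x - 2 \right)} - 147 x \log{\left(x + 2 \right)} + 98 x \log{\left(x + 3 \right)} + 59 x \log{\left(x^{2} + 3 \right)} + 18 \sqrt{3} x \operatorname{atan}{\left(\frac{\sqrt{3} x}{3} \right)} + 138 \log{\left(x - 2 \right)} + 294 \log{\left(x + 2 \right)} - 196 \log{\left(x + 3 \right)} - 118 \log{\left(x^{2} + 3 \right)} - 36 \sqrt{3} \operatorname{atan}{\left(\frac{\sqrt{3} x}{3} \right)} - 84}{2352 \left(x - 2\right)}] = \frac{x^{2} - 6 x - 2}{2 x^{6} + 2 x^{5} - 14 x^{4} - 2 x^{3} - 12 x^{2} - 24 x + 144}, which equals f(x).
F(9) = - \frac{59 \log{\left(84 \right)}}{2352} - \frac{\log{\left(12 \right)}}{24} - \frac{3 \sqrt{3} \operatorname{atan}{\left(3 \sqrt{3} \right)}}{392} + \frac{1}{196} + \frac{23 \log{\left(7 \right)}}{784} + \frac{\log{\left(11 \right)}}{16}; F(4) = - \frac{\log{\left(7 \right)}}{24} - \frac{59 \log{\left(19 \right)}}{2352} - \frac{3 \sqrt{3} \operatorname{atan}{\left(\frac{4 \sqrt{3}}{3} \right)}}{392} + \frac{1}{56} + \frac{23 \log{\left(2 \right)}}{784} + \frac{\log{\left(6 \right)}}{16}.
Integral = F(9) - F(4) = - \frac{\log{\left(6 \right)}}{16} - \frac{59 \log{\left(84 \right)}}{2352} - \frac{\log{\left(12 \right)}}{24} - \frac{23 \log{\left(2 \right)}}{784} - \frac{3 \sqrt{3} \operatorname{atan}{\left(3 \sqrt{3} \right)}}{392} - \frac{5}{392} + \frac{3 \sqrt{3} \operatorname{atan}{\left(\frac{4 \sqrt{3}}{3} \right)}}{392} + \frac{59 \log{\left(19 \right)}}{2352} + \frac{167 \log{\left(7 \right)}}{2352} + \frac{\log{\left(11 \right)}}{16}.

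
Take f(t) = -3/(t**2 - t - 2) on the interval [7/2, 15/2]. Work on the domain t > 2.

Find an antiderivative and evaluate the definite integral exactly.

The denominator factors as (t - 2)*(t + 1); partial fractions split f into directly integrable pieces: 1/(t + 1) - 1/(t - 2).
F(t) = -log(t - 2) + log(t + 1) is an antiderivative of f.
Check: d/dt[-log(t - 2) + log(t + 1)] = -3/(t**2 - t - 2) = f(t).
F(15/2) = -log(11/2) + log(17/2); F(7/2) = -log(3/2) + log(9/2).
Integral = F(15/2) - F(7/2) = -log(11/2) - log(9/2) + log(3/2) + log(17/2).

Antiderivative: F(t) = -log(t - 2) + log(t + 1); value = -log(11/2) - log(9/2) + log(3/2) + log(17/2)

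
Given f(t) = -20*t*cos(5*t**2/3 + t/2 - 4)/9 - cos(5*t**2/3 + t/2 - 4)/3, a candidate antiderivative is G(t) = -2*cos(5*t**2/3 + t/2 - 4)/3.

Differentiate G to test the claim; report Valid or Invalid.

Invalid: d/dt[G] - f = 20*t*sin(5*t**2/3 + t/2 - 4)/9 + 20*t*cos(5*t**2/3 + t/2 - 4)/9 + sin(5*t**2/3 + t/2 - 4)/3 + cos(5*t**2/3 + t/2 - 4)/3, which is not 0.

d/dt[G] = 20*t*sin(5*t**2/3 + t/2 - 4)/9 + sin(5*t**2/3 + t/2 - 4)/3
d/dt[G] - f(t) = 20*t*sin(5*t**2/3 + t/2 - 4)/9 + 20*t*cos(5*t**2/3 + t/2 - 4)/9 + sin(5*t**2/3 + t/2 - 4)/3 + cos(5*t**2/3 + t/2 - 4)/3 != 0.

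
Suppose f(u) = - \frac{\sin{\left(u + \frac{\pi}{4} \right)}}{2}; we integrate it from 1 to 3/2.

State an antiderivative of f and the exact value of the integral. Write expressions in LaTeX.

Whatever form F(u) takes, F'(u) = f(u) is non-negotiable.
F(u) = \frac{\cos{\left(u + \frac{\pi}{4} \right)}}{2} is an antiderivative of f.
Check: d/du[\frac{\cos{\left(u + \frac{\pi}{4} \right)}}{2}] = - \frac{\sin{\left(u + \frac{\pi}{4} \right)}}{2} = f(u).
F(3/2) = \frac{\cos{\left(\frac{\pi}{4} + \frac{3}{2} \right)}}{2}; F(1) = \frac{\cos{\left(\frac{\pi}{4} + 1 \right)}}{2}.
Integral = F(3/2) - F(1) = \frac{\cos{\left(\frac{\pi}{4} + \frac{3}{2} \right)}}{2} - \frac{\cos{\left(\frac{\pi}{4} + 1 \right)}}{2}.

Antiderivative: F(u) = \frac{\cos{\left(u + \frac{\pi}{4} \right)}}{2}; value = \frac{\cos{\left(\frac{\pi}{4} + \frac{3}{2} \right)}}{2} - \frac{\cos{\left(\frac{\pi}{4} + 1 \right)}}{2}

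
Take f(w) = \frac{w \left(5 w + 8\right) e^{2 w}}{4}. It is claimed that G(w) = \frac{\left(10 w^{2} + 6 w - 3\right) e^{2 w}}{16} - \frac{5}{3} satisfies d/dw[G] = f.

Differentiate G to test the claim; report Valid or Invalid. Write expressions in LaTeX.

d/dw[G] = \frac{5 w^{2} e^{2 w}}{4} + 2 w e^{2 w}
This equals f(w) exactly, so the claim holds.

Valid: G'(w) = f(w).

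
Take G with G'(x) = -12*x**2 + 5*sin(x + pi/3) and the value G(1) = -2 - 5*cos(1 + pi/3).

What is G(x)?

G(x) = -4*x**3 - 5*cos(x + pi/3) + 2

Integrate term by term and add the pieces.
A general antiderivative is -4*x**3 - 5*cos(x + pi/3) + 2 + C.
The condition gives C = -2 - 5*cos(1 + pi/3) - (-2 - 5*cos(1 + pi/3)) = 0.
So G(x) = -4*x**3 - 5*cos(x + pi/3) + 2.
Check: d/dx[-4*x**3 - 5*cos(x + pi/3) + 2] = -12*x**2 + 5*sin(x + pi/3) = G'(x).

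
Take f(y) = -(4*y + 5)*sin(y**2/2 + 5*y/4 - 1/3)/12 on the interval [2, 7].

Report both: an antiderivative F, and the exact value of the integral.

Antiderivative: F(y) = cos(y**2/2 + 5*y/4 - 1/3)/3; value = cos(395/12)/3 - cos(25/6)/3

The substitution u = y**2/2 + 5*y/4 - 1/3 works: f is exactly (dF/du)*(du/dy) for that inner function.
F(y) = cos(y**2/2 + 5*y/4 - 1/3)/3 is an antiderivative of f.
Check: d/dy[cos(y**2/2 + 5*y/4 - 1/3)/3] = -y*sin(y**2/2 + 5*y/4 - 1/3)/3 - 5*sin(y**2/2 + 5*y/4 - 1/3)/12, which equals f(y).
F(7) = cos(395/12)/3; F(2) = cos(25/6)/3.
Integral = F(7) - F(2) = cos(395/12)/3 - cos(25/6)/3.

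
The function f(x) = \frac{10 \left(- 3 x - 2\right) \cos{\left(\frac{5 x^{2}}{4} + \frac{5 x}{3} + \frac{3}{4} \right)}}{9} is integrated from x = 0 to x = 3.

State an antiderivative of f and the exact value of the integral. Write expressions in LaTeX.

Antiderivative: F(x) = - \frac{4 \sin{\left(\frac{5 x^{2}}{4} + \frac{5 x}{3} + \frac{3}{4} \right)}}{3}; value = \frac{4 \sin{\left(\frac{3}{4} \right)}}{3} - \frac{4 \sin{\left(17 \right)}}{3}

The substitution u = \frac{5 x^{2}}{4} + \frac{5 x}{3} + \frac{3}{4} works: f is exactly (dF/du)*(du/dx) for that inner function.
F(x) = - \frac{4 \sin{\left(\frac{5 x^{2}}{4} + \frac{5 x}{3} + \frac{3}{4} \right)}}{3} is an antiderivative of f.
Check: d/dx[- \frac{4 \sin{\left(\frac{5 x^{2}}{4} + \frac{5 x}{3} + \frac{3}{4} \right)}}{3}] = - \frac{10 x \cos{\left(\frac{5 x^{2}}{4} + \frac{5 x}{3} + \frac{3}{4} \right)}}{3} - \frac{20 \cos{\left(\frac{5 x^{2}}{4} + \frac{5 x}{3} + \frac{3}{4} \right)}}{9}, which equals f(x).
F(3) = - \frac{4 \sin{\left(17 \right)}}{3}; F(0) = - \frac{4 \sin{\left(\frac{3}{4} \right)}}{3}.
Integral = F(3) - F(0) = \frac{4 \sin{\left(\frac{3}{4} \right)}}{3} - \frac{4 \sin{\left(17 \right)}}{3}.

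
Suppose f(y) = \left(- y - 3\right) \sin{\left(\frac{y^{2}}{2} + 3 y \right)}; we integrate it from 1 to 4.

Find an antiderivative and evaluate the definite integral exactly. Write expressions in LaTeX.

Antiderivative: F(y) = \cos{\left(\frac{y^{2}}{2} + 3 y \right)}; value = \cos{\left(20 \right)} - \cos{\left(\frac{7}{2} \right)}

f matches the chain-rule pattern g'(h)*h' with inner function h(y) = \frac{y^{2}}{2} + 3 y; substituting u = h(y) collapses the integral.
F(y) = \cos{\left(\frac{y^{2}}{2} + 3 y \right)} is an antiderivative of f.
Check: d/dy[\cos{\left(\frac{y^{2}}{2} + 3 y \right)}] = - y \sin{\left(\frac{y^{2}}{2} + 3 y \right)} - 3 \sin{\left(\frac{y^{2}}{2} + 3 y \right)}, which equals f(y).
F(4) = \cos{\left(20 \right)}; F(1) = \cos{\left(\frac{7}{2} \right)}.
Integral = F(4) - F(1) = \cos{\left(20 \right)} - \cos{\left(\frac{7}{2} \right)}.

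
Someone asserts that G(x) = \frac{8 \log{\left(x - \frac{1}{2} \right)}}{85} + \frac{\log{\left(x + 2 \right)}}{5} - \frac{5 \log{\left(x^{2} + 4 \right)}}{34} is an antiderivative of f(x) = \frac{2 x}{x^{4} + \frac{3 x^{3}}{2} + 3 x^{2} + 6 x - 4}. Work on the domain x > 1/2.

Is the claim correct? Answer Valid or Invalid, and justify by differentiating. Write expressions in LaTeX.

d/dx[G] = \frac{- 12 x^{2} + 50 x + 12}{34 x^{4} + 51 x^{3} + 102 x^{2} + 204 x - 136}
d/dx[G] - f(x) = - \frac{6}{17 x^{2} + 68} != 0.

Invalid: d/dx[G] - f = - \frac{6}{17 x^{2} + 68}, which is not 0.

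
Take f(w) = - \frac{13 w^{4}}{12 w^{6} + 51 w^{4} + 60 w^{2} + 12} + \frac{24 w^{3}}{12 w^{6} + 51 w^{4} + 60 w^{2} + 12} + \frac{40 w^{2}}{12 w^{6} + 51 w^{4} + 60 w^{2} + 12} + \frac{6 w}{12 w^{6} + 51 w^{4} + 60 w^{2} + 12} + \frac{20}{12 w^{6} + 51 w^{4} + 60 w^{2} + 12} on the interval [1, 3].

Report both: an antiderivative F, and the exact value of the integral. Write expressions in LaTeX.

Antiderivative: F(w) = \frac{\frac{4 w}{3} - 1}{w^{2} + 2} + \frac{\operatorname{atan}{\left(2 w \right)}}{2}; value = - \frac{\operatorname{atan}{\left(2 \right)}}{2} + \frac{16}{99} + \frac{\operatorname{atan}{\left(6 \right)}}{2}

Integrate term by term and add the pieces.
F(w) = \frac{\frac{4 w}{3} - 1}{w^{2} + 2} + \frac{\operatorname{atan}{\left(2 w \right)}}{2} is an antiderivative of f.
Check: d/dw[\frac{\frac{4 w}{3} - 1}{w^{2} + 2} + \frac{\operatorname{atan}{\left(2 w \right)}}{2}] = \frac{- 13 w^{4} + 24 w^{3} + 40 w^{2} + 6 w + 20}{12 w^{6} + 51 w^{4} + 60 w^{2} + 12}, which equals f(w).
F(3) = \frac{3}{11} + \frac{\operatorname{atan}{\left(6 \right)}}{2}; F(1) = \frac{1}{9} + \frac{\operatorname{atan}{\left(2 \right)}}{2}.
Integral = F(3) - F(1) = - \frac{\operatorname{atan}{\left(2 \right)}}{2} + \frac{16}{99} + \frac{\operatorname{atan}{\left(6 \right)}}{2}.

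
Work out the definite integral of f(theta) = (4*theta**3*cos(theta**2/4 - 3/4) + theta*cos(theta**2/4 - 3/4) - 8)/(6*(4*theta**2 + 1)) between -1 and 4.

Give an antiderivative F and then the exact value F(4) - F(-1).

Antiderivative: F(theta) = (sin(theta**2/4 - 3/4) - 2*atan(2*theta))/3; value = -2*atan(8)/3 - 2*atan(2)/3 + sin(13/4)/3 + sin(1/2)/3

An antiderivative F(theta) passes only if d/dtheta[F] lands on f(theta) exactly.
F(theta) = (sin(theta**2/4 - 3/4) - 2*atan(2*theta))/3 is an antiderivative of f.
Check: d/dtheta[(sin(theta**2/4 - 3/4) - 2*atan(2*theta))/3] = (4*theta**3*cos(theta**2/4 - 3/4) + theta*cos(theta**2/4 - 3/4) - 8)/(24*theta**2 + 6), which equals f(theta).
F(4) = -2*atan(8)/3 + sin(13/4)/3; F(-1) = -sin(1/2)/3 + 2*atan(2)/3.
Integral = F(4) - F(-1) = -2*atan(8)/3 - 2*atan(2)/3 + sin(13/4)/3 + sin(1/2)/3.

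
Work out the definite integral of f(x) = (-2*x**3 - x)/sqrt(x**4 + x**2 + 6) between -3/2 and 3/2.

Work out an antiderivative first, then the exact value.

The substitution u = x**4 + x**2 + 6 works: f is exactly (dF/du)*(du/dx) for that inner function.
F(x) = -sqrt(x**4 + x**2 + 6) is an antiderivative of f.
Check: d/dx[-sqrt(x**4 + x**2 + 6)] = (-2*x**3 - x)/sqrt(x**4 + x**2 + 6) = f(x).
F(3/2) = -sqrt(213)/4; F(-3/2) = -sqrt(213)/4.
Integral = F(3/2) - F(-3/2) = 0.

Antiderivative: F(x) = -sqrt(x**4 + x**2 + 6); value = 0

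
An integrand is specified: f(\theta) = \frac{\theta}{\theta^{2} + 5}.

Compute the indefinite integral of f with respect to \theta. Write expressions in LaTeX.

The substitution u = \theta^{2} + 5 works: f is exactly (dF/du)*(du/d\theta) for that inner function.
Check: d/d\theta[\frac{\log{\left(\theta^{2} + 5 \right)}}{2}] = \frac{\theta}{\theta^{2} + 5} = f(\theta).

F(\theta) = \frac{\log{\left(\theta^{2} + 5 \right)}}{2} + C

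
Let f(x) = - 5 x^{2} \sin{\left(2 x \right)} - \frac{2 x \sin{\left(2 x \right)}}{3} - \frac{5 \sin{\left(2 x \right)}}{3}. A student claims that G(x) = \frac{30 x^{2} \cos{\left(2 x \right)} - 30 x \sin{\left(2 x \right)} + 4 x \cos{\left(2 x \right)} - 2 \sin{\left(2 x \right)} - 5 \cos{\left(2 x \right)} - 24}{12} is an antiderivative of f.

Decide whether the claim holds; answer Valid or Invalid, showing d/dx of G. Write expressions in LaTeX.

d/dx[G] = - 5 x^{2} \sin{\left(2 x \right)} - \frac{2 x \sin{\left(2 x \right)}}{3} - \frac{5 \sin{\left(2 x \right)}}{3}
This equals f(x) exactly, so the claim holds.

Valid - the claim checks out under differentiation.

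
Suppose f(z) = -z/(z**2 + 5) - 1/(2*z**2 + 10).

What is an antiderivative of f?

The integrand splits into summands that can be handled one at a time.
Check: d/dz[-log(z**2 + 5)/2 - sqrt(5)*atan(sqrt(5)*z/5)/10] = (-2*z - 1)/(2*z**2 + 10), which equals f(z).

An antiderivative is F(z) = -log(z**2 + 5)/2 - sqrt(5)*atan(sqrt(5)*z/5)/10.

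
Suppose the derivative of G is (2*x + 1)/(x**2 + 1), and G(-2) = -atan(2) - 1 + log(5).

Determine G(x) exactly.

Whatever form G(x) takes, its d/dx must return the stated G'(x).
A general antiderivative is log(x**2 + 1) + atan(x) + C.
The condition gives C = -atan(2) - 1 + log(5) - (-atan(2) + log(5)) = -1.
So G(x) = log(x**2 + 1) + atan(x) - 1.
Check: d/dx[log(x**2 + 1) + atan(x) - 1] = (2*x + 1)/(x**2 + 1) = G'(x).

G(x) = log(x**2 + 1) + atan(x) - 1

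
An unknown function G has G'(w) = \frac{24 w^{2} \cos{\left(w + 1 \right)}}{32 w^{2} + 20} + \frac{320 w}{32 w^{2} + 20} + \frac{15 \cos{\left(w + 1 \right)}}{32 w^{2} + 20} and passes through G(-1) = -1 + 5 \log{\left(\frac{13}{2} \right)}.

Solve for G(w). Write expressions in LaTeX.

Integrate term by term and add the pieces.
A general antiderivative is 5 \log{\left(4 w^{2} + \frac{5}{2} \right)} + \frac{3 \sin{\left(w + 1 \right)}}{4} + C.
The condition gives C = -1 + 5 \log{\left(\frac{13}{2} \right)} - (5 \log{\left(\frac{13}{2} \right)}) = -1.
So G(w) = 5 \log{\left(4 w^{2} + \frac{5}{2} \right)} + \frac{3 \sin{\left(w + 1 \right)}}{4} - 1.
Check: d/dw[5 \log{\left(4 w^{2} + \frac{5}{2} \right)} + \frac{3 \sin{\left(w + 1 \right)}}{4} - 1] = \frac{24 w^{2} \cos{\left(w + 1 \right)} + 320 w + 15 \cos{\left(w + 1 \right)}}{32 w^{2} + 20}, which equals G'(w).

G(w) = 5 \log{\left(4 w^{2} + \frac{5}{2} \right)} + \frac{3 \sin{\left(w + 1 \right)}}{4} - 1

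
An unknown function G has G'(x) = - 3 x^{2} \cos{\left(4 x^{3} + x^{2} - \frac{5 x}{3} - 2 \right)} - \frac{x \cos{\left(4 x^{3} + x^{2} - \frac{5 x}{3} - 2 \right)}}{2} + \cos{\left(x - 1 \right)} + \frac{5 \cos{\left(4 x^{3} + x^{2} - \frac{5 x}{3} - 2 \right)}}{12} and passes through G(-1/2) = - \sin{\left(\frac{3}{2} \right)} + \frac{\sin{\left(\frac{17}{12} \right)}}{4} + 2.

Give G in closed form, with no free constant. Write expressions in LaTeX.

G(x) = \frac{4 \sin{\left(x - 1 \right)} - \sin{\left(4 x^{3} + x^{2} - \frac{5 x}{3} - 2 \right)} + 8}{4}

Integrate term by term and add the pieces.
A general antiderivative is \sin{\left(x - 1 \right)} - \frac{\sin{\left(4 x^{3} + x^{2} - \frac{5 x}{3} - 2 \right)}}{4} + C.
The condition gives C = - \sin{\left(\frac{3}{2} \right)} + \frac{\sin{\left(\frac{17}{12} \right)}}{4} + 2 - (- \sin{\left(\frac{3}{2} \right)} + \frac{\sin{\left(\frac{17}{12} \right)}}{4}) = 2.
So G(x) = \frac{4 \sin{\left(x - 1 \right)} - \sin{\left(4 x^{3} + x^{2} - \frac{5 x}{3} - 2 \right)} + 8}{4}.
Check: d/dx[\frac{4 \sin{\left(x - 1 \right)} - \sin{\left(4 x^{3} + x^{2} - \frac{5 x}{3} - 2 \right)} + 8}{4}] = - 3 x^{2} \cos{\left(4 x^{3} + x^{2} - \frac{5 x}{3} - 2 \right)} - \frac{x \cos{\left(4 x^{3} + x^{2} - \frac{5 x}{3} - 2 \right)}}{2} + \cos{\left(x - 1 \right)} + \frac{5 \cos{\left(4 x^{3} + x^{2} - \frac{5 x}{3} - 2 \right)}}{12} = G'(x).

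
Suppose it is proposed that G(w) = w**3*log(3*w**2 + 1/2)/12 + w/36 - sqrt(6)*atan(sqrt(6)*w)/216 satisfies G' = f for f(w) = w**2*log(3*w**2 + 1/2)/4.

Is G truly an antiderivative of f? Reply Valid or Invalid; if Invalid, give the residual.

Invalid: d/dw[G] - f = w**2/6, which is not 0.

d/dw[G] = w**2*log(3*w**2 + 1/2)/4 + w**2/6
d/dw[G] - f(w) = w**2/6 != 0.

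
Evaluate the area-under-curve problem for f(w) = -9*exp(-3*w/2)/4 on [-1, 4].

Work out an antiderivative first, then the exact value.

A candidate is checked by its d/dw: the result must match f(w).
F(w) = 3*exp(-3*w/2)/2 is an antiderivative of f.
Check: d/dw[3*exp(-3*w/2)/2] = -9*exp(-3*w/2)/4 = f(w).
F(4) = 3*exp(-6)/2; F(-1) = 3*exp(3/2)/2.
Integral = F(4) - F(-1) = -3*exp(3/2)/2 + 3*exp(-6)/2.

Antiderivative: F(w) = 3*exp(-3*w/2)/2; value = -3*exp(3/2)/2 + 3*exp(-6)/2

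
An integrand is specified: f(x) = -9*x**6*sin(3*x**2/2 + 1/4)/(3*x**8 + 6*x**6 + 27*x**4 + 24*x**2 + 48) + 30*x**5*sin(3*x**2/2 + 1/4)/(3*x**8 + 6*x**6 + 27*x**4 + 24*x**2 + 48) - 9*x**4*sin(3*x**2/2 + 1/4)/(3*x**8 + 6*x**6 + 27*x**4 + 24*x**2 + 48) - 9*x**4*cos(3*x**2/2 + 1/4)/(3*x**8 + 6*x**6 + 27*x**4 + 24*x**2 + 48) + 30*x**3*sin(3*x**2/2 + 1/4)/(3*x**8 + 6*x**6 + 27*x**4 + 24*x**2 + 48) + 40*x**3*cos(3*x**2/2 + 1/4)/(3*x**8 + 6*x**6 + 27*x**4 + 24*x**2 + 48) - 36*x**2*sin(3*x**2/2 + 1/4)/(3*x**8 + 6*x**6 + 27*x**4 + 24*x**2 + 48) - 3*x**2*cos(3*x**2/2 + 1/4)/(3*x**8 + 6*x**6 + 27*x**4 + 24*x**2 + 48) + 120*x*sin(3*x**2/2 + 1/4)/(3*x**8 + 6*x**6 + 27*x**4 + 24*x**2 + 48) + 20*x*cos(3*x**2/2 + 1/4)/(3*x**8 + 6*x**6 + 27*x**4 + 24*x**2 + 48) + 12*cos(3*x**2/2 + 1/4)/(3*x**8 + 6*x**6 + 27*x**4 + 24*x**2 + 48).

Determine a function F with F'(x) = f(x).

The integrand splits into summands that can be handled one at a time.
Check: d/dx[x*cos(3*x**2/2 + 1/4)/(x**4 + x**2 + 4) - 5*cos(3*x**2/2 + 1/4)/(3*x**4/2 + 3*x**2/2 + 6)] = (-9*x**6*sin(3*x**2/2 + 1/4) + 30*x**5*sin(3*x**2/2 + 1/4) - 9*x**4*sin(3*x**2/2 + 1/4) - 9*x**4*cos(3*x**2/2 + 1/4) + 30*x**3*sin(3*x**2/2 + 1/4) + 40*x**3*cos(3*x**2/2 + 1/4) - 36*x**2*sin(3*x**2/2 + 1/4) - 3*x**2*cos(3*x**2/2 + 1/4) + 120*x*sin(3*x**2/2 + 1/4) + 20*x*cos(3*x**2/2 + 1/4) + 12*cos(3*x**2/2 + 1/4))/(3*x**8 + 6*x**6 + 27*x**4 + 24*x**2 + 48), which equals f(x).

An antiderivative is F(x) = x*cos(3*x**2/2 + 1/4)/(x**4 + x**2 + 4) - 5*cos(3*x**2/2 + 1/4)/(3*x**4/2 + 3*x**2/2 + 6).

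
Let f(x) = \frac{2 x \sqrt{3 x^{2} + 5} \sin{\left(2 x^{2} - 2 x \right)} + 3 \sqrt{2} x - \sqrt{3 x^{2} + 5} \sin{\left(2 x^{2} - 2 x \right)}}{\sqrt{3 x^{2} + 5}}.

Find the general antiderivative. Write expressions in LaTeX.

An antiderivative F(x) passes only if d/dx[F] lands on f(x) exactly.
Check: d/dx[- \frac{- 2 \sqrt{2} \sqrt{3 x^{2} + 5} + \cos{\left(2 x^{2} - 2 x \right)}}{2}] = \frac{2 x \sqrt{3 x^{2} + 5} \sin{\left(2 x^{2} - 2 x \right)} + 3 \sqrt{2} x - \sqrt{3 x^{2} + 5} \sin{\left(2 x^{2} - 2 x \right)}}{\sqrt{3 x^{2} + 5}} = f(x).

F(x) = - \frac{- 2 \sqrt{2} \sqrt{3 x^{2} + 5} + \cos{\left(2 x^{2} - 2 x \right)}}{2} + C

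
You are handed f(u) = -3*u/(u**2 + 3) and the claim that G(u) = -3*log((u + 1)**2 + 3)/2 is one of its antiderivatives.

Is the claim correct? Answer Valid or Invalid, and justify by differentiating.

Invalid: d/du[G] - f = (3*u**2 + 3*u - 9)/(u**4 + 2*u**3 + 7*u**2 + 6*u + 12), which is not 0.

d/du[G] = (-3*u - 3)/(u**2 + 2*u + 4)
d/du[G] - f(u) = (3*u**2 + 3*u - 9)/(u**4 + 2*u**3 + 7*u**2 + 6*u + 12) != 0.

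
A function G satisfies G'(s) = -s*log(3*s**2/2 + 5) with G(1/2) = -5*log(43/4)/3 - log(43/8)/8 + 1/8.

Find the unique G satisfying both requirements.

G(s) = -s**2*log(3*s**2/2 + 5)/2 + s**2/2 - 5*log(3*s**2 + 10)/3

The proposed G(s) is checked by its d/ds: the result must match the given G'(s).
A general antiderivative is -s**2*log(3*s**2/2 + 5)/2 + s**2/2 - 5*log(3*s**2 + 10)/3 + C.
The condition gives C = -5*log(43/4)/3 - log(43/8)/8 + 1/8 - (-5*log(43/4)/3 - log(43/8)/8 + 1/8) = 0.
So G(s) = -s**2*log(3*s**2/2 + 5)/2 + s**2/2 - 5*log(3*s**2 + 10)/3.
Check: d/ds[-s**2*log(3*s**2/2 + 5)/2 + s**2/2 - 5*log(3*s**2 + 10)/3] = -s*log(3*s**2/2 + 5) = G'(s).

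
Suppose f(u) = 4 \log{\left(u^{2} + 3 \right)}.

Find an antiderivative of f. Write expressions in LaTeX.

A first test for any F(u): its u-derivative must equal f(u) identically.
Check: d/du[4 \left(u \log{\left(u^{2} + 3 \right)} - 2 u + 2 \sqrt{3} \operatorname{atan}{\left(\frac{\sqrt{3} u}{3} \right)}\right)] = 4 \log{\left(u^{2} + 3 \right)} = f(u).

An antiderivative is F(u) = 4 \left(u \log{\left(u^{2} + 3 \right)} - 2 u + 2 \sqrt{3} \operatorname{atan}{\left(\frac{\sqrt{3} u}{3} \right)}\right).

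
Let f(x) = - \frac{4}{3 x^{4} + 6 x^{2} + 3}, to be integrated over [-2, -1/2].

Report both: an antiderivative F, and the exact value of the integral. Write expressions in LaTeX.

For F(x) to be correct the identity F'(x) - f(x) = 0 must hold.
F(x) = - \frac{4 x}{6 x^{2} + 6} - \frac{2 \operatorname{atan}{\left(x \right)}}{3} is an antiderivative of f.
Check: d/dx[- \frac{4 x}{6 x^{2} + 6} - \frac{2 \operatorname{atan}{\left(x \right)}}{3}] = - \frac{4}{3 x^{4} + 6 x^{2} + 3} = f(x).
F(-1/2) = \frac{4}{15} + \frac{2 \operatorname{atan}{\left(\frac{1}{2} \right)}}{3}; F(-2) = \frac{4}{15} + \frac{2 \operatorname{atan}{\left(2 \right)}}{3}.
Integral = F(-1/2) - F(-2) = - \frac{2 \operatorname{atan}{\left(2 \right)}}{3} + \frac{2 \operatorname{atan}{\left(\frac{1}{2} \right)}}{3}.

Antiderivative: F(x) = - \frac{4 x}{6 x^{2} + 6} - \frac{2 \operatorname{atan}{\left(x \right)}}{3}; value = - \frac{2 \operatorname{atan}{\left(2 \right)}}{3} + \frac{2 \operatorname{atan}{\left(\frac{1}{2} \right)}}{3}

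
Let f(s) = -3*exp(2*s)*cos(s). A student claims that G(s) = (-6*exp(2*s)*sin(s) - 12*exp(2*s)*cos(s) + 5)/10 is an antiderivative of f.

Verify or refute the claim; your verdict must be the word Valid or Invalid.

Valid. The derivative of G reproduces f.

d/ds[G] = -3*exp(2*s)*cos(s)
This equals f(s) exactly, so the claim holds.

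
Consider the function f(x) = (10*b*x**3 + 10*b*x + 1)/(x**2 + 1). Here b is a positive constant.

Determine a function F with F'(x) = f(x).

Differentiate the proposed F(x) back; it has to land on f(x) exactly.
Check: d/dx[5*b*x**2 + atan(x)] = (10*b*x**3 + 10*b*x + 1)/(x**2 + 1) = f(x).

An antiderivative is F(x) = 5*b*x**2 + atan(x).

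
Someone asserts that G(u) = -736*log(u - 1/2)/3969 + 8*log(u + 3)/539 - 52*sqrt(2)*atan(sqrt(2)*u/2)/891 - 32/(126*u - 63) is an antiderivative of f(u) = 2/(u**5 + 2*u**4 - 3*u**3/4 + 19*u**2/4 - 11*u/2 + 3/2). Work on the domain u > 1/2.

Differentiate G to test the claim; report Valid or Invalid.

d/du[G] = (-608*u**4 - 1216*u**3 + 1672*u**2 - 456*u + 7128)/(3564*u**5 + 7128*u**4 - 2673*u**3 + 16929*u**2 - 19602*u + 5346)
d/du[G] - f(u) = -152*u/(891*u**2 + 1782) != 0.

Invalid: d/du[G] - f = -152*u/(891*u**2 + 1782), which is not 0.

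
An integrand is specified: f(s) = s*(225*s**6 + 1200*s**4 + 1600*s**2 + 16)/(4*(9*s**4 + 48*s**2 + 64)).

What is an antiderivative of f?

Check any antiderivative F(s) by computing F'(s) and comparing it with f(s).
Check: d/ds[25*s**4/16 - 1/(3*(3*s**2/2 + 4))] = (225*s**7 + 1200*s**5 + 1600*s**3 + 16*s)/(36*s**4 + 192*s**2 + 256), which equals f(s).

An antiderivative is F(s) = 25*s**4/16 - 1/(3*(3*s**2/2 + 4)).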